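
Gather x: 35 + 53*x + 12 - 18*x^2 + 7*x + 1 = -18*x^2 + 60*x + 48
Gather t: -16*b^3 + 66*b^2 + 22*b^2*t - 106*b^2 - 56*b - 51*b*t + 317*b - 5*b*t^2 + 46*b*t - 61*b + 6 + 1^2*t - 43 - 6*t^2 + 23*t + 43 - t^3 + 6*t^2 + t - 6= -16*b^3 - 40*b^2 - 5*b*t^2 + 200*b - t^3 + t*(22*b^2 - 5*b + 25)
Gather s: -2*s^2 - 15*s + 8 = -2*s^2 - 15*s + 8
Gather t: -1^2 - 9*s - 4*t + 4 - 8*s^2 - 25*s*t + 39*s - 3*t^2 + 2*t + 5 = -8*s^2 + 30*s - 3*t^2 + t*(-25*s - 2) + 8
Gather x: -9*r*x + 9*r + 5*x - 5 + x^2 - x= 9*r + x^2 + x*(4 - 9*r) - 5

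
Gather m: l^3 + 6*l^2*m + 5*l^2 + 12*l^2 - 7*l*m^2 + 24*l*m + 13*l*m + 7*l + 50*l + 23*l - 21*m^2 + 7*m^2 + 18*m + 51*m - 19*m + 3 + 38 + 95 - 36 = l^3 + 17*l^2 + 80*l + m^2*(-7*l - 14) + m*(6*l^2 + 37*l + 50) + 100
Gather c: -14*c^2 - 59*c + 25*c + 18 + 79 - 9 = -14*c^2 - 34*c + 88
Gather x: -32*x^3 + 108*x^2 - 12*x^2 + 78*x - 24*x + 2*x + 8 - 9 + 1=-32*x^3 + 96*x^2 + 56*x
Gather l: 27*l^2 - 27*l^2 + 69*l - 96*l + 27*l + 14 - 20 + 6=0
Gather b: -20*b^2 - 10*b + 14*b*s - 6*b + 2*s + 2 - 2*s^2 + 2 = -20*b^2 + b*(14*s - 16) - 2*s^2 + 2*s + 4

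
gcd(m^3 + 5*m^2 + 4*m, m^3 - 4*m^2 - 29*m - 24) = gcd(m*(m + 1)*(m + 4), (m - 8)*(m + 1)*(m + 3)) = m + 1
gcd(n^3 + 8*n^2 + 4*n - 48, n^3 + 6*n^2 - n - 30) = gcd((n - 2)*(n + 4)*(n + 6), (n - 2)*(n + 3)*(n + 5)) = n - 2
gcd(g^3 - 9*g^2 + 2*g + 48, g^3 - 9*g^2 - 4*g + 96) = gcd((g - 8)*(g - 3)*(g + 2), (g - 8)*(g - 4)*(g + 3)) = g - 8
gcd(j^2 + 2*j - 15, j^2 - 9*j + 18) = j - 3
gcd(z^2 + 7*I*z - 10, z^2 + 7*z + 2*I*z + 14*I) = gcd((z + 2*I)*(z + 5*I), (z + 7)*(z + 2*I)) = z + 2*I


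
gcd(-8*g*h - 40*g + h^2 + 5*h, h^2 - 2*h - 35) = h + 5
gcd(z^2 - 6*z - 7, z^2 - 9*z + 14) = z - 7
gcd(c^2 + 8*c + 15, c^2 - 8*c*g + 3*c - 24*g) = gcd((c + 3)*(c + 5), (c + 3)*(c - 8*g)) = c + 3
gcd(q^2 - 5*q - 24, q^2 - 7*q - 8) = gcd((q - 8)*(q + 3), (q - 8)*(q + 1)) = q - 8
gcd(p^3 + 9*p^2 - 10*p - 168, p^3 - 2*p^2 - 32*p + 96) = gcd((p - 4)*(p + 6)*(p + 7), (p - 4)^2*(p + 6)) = p^2 + 2*p - 24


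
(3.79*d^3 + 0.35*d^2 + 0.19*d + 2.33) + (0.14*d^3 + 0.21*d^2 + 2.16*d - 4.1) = 3.93*d^3 + 0.56*d^2 + 2.35*d - 1.77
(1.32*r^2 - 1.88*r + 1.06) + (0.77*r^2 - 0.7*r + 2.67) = 2.09*r^2 - 2.58*r + 3.73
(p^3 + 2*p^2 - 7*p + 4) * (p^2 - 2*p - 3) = p^5 - 14*p^3 + 12*p^2 + 13*p - 12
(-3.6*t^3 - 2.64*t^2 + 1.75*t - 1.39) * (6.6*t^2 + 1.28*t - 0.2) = -23.76*t^5 - 22.032*t^4 + 8.8908*t^3 - 6.406*t^2 - 2.1292*t + 0.278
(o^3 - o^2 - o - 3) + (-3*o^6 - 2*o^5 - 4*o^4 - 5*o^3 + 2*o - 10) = -3*o^6 - 2*o^5 - 4*o^4 - 4*o^3 - o^2 + o - 13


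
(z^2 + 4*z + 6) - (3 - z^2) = 2*z^2 + 4*z + 3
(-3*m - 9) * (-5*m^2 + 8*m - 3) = 15*m^3 + 21*m^2 - 63*m + 27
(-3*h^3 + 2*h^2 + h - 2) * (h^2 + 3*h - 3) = -3*h^5 - 7*h^4 + 16*h^3 - 5*h^2 - 9*h + 6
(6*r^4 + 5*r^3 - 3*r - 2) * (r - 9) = 6*r^5 - 49*r^4 - 45*r^3 - 3*r^2 + 25*r + 18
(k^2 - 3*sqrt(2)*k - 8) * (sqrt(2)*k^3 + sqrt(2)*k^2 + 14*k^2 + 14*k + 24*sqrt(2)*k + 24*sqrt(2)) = sqrt(2)*k^5 + sqrt(2)*k^4 + 8*k^4 - 26*sqrt(2)*k^3 + 8*k^3 - 256*k^2 - 26*sqrt(2)*k^2 - 192*sqrt(2)*k - 256*k - 192*sqrt(2)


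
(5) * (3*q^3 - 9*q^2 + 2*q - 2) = 15*q^3 - 45*q^2 + 10*q - 10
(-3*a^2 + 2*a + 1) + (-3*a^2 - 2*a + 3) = 4 - 6*a^2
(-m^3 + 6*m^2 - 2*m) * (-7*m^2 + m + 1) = 7*m^5 - 43*m^4 + 19*m^3 + 4*m^2 - 2*m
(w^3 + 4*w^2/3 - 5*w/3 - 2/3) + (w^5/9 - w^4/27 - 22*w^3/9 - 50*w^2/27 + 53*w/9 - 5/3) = w^5/9 - w^4/27 - 13*w^3/9 - 14*w^2/27 + 38*w/9 - 7/3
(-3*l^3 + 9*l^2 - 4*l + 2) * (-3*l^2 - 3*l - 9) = 9*l^5 - 18*l^4 + 12*l^3 - 75*l^2 + 30*l - 18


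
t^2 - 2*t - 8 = (t - 4)*(t + 2)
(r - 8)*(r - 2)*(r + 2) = r^3 - 8*r^2 - 4*r + 32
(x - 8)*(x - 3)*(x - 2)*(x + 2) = x^4 - 11*x^3 + 20*x^2 + 44*x - 96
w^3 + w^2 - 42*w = w*(w - 6)*(w + 7)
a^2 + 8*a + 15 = (a + 3)*(a + 5)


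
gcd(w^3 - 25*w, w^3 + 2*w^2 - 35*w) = w^2 - 5*w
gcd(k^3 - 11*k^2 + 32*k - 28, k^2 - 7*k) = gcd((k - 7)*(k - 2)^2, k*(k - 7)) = k - 7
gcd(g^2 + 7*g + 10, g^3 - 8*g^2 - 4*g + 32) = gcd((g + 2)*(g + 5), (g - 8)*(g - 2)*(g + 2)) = g + 2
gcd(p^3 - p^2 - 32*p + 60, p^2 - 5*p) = p - 5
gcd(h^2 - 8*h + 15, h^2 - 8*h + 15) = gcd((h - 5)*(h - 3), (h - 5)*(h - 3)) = h^2 - 8*h + 15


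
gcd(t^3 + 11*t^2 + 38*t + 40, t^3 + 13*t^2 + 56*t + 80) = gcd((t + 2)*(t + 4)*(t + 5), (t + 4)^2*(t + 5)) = t^2 + 9*t + 20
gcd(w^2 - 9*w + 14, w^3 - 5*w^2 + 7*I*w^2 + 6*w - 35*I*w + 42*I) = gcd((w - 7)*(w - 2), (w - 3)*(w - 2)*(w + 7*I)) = w - 2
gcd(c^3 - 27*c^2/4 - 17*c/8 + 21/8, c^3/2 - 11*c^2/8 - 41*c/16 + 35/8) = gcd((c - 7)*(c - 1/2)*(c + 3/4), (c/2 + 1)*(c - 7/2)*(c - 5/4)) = 1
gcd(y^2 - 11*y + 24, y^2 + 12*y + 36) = 1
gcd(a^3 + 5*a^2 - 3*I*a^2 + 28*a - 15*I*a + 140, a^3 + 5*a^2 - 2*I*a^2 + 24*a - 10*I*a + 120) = a^2 + a*(5 + 4*I) + 20*I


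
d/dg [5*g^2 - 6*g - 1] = 10*g - 6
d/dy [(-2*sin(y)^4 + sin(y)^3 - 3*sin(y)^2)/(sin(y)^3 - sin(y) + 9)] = (-2*sin(y)^5 + 9*sin(y)^3 - 74*sin(y)^2 + 30*sin(y) - 54)*sin(y)*cos(y)/(sin(y)^3 - sin(y) + 9)^2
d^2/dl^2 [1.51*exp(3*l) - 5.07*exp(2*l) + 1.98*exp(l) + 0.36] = (13.59*exp(2*l) - 20.28*exp(l) + 1.98)*exp(l)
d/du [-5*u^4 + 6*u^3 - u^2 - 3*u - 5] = -20*u^3 + 18*u^2 - 2*u - 3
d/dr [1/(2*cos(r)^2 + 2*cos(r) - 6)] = (2*cos(r) + 1)*sin(r)/(2*(cos(r)^2 + cos(r) - 3)^2)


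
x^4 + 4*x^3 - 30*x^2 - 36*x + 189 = (x - 3)^2*(x + 3)*(x + 7)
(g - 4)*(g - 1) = g^2 - 5*g + 4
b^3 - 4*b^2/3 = b^2*(b - 4/3)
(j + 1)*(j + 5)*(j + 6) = j^3 + 12*j^2 + 41*j + 30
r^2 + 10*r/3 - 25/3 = (r - 5/3)*(r + 5)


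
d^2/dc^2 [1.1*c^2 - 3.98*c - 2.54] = 2.20000000000000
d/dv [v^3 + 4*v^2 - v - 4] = 3*v^2 + 8*v - 1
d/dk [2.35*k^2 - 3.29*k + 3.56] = 4.7*k - 3.29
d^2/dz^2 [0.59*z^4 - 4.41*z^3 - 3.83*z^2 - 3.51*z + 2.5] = 7.08*z^2 - 26.46*z - 7.66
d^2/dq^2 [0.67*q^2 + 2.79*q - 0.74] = 1.34000000000000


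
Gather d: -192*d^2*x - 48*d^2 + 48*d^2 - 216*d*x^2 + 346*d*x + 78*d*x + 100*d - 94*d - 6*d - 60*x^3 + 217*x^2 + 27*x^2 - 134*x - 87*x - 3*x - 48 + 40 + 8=-192*d^2*x + d*(-216*x^2 + 424*x) - 60*x^3 + 244*x^2 - 224*x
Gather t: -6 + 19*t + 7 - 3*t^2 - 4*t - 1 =-3*t^2 + 15*t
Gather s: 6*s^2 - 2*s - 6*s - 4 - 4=6*s^2 - 8*s - 8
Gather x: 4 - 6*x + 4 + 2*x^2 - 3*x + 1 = 2*x^2 - 9*x + 9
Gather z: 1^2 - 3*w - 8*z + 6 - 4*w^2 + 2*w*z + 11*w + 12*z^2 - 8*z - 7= -4*w^2 + 8*w + 12*z^2 + z*(2*w - 16)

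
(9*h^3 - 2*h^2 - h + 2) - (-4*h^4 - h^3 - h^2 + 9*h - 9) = 4*h^4 + 10*h^3 - h^2 - 10*h + 11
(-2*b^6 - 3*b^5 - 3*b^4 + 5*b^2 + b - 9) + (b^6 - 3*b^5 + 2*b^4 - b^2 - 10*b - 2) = -b^6 - 6*b^5 - b^4 + 4*b^2 - 9*b - 11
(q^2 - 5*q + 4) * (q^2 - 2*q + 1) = q^4 - 7*q^3 + 15*q^2 - 13*q + 4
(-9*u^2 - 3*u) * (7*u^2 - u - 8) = -63*u^4 - 12*u^3 + 75*u^2 + 24*u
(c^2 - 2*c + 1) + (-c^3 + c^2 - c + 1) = -c^3 + 2*c^2 - 3*c + 2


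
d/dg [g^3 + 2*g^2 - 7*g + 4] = 3*g^2 + 4*g - 7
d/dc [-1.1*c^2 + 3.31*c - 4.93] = 3.31 - 2.2*c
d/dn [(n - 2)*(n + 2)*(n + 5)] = 3*n^2 + 10*n - 4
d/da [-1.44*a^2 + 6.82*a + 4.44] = 6.82 - 2.88*a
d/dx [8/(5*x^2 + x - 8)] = 8*(-10*x - 1)/(5*x^2 + x - 8)^2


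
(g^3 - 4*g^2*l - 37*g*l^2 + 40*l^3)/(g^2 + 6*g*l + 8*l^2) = (g^3 - 4*g^2*l - 37*g*l^2 + 40*l^3)/(g^2 + 6*g*l + 8*l^2)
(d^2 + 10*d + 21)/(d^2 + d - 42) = (d + 3)/(d - 6)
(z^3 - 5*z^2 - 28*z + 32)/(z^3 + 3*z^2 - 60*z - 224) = (z - 1)/(z + 7)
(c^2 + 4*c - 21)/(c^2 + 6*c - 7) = (c - 3)/(c - 1)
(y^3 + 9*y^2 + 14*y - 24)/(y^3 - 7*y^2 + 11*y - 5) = (y^2 + 10*y + 24)/(y^2 - 6*y + 5)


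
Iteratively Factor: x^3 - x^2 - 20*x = (x)*(x^2 - x - 20) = x*(x - 5)*(x + 4)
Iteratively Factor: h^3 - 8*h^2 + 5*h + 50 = (h + 2)*(h^2 - 10*h + 25) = (h - 5)*(h + 2)*(h - 5)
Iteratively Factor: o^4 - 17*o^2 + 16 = (o - 1)*(o^3 + o^2 - 16*o - 16) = (o - 1)*(o + 1)*(o^2 - 16) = (o - 1)*(o + 1)*(o + 4)*(o - 4)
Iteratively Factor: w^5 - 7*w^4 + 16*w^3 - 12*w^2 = (w - 2)*(w^4 - 5*w^3 + 6*w^2) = w*(w - 2)*(w^3 - 5*w^2 + 6*w) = w*(w - 3)*(w - 2)*(w^2 - 2*w) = w*(w - 3)*(w - 2)^2*(w)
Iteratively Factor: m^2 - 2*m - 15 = (m - 5)*(m + 3)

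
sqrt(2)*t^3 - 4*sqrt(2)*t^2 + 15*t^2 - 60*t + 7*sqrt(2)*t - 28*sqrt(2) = (t - 4)*(t + 7*sqrt(2))*(sqrt(2)*t + 1)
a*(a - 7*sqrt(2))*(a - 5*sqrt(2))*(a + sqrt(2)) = a^4 - 11*sqrt(2)*a^3 + 46*a^2 + 70*sqrt(2)*a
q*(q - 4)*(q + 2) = q^3 - 2*q^2 - 8*q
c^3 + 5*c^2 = c^2*(c + 5)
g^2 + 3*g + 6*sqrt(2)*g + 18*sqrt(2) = (g + 3)*(g + 6*sqrt(2))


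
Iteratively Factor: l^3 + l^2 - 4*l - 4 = (l + 2)*(l^2 - l - 2) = (l + 1)*(l + 2)*(l - 2)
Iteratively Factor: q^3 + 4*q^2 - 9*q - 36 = (q + 3)*(q^2 + q - 12) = (q + 3)*(q + 4)*(q - 3)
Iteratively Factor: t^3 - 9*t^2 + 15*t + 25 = (t + 1)*(t^2 - 10*t + 25) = (t - 5)*(t + 1)*(t - 5)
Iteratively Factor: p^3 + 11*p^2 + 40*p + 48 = (p + 4)*(p^2 + 7*p + 12) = (p + 4)^2*(p + 3)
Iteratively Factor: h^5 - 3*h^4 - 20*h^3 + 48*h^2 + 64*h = (h + 1)*(h^4 - 4*h^3 - 16*h^2 + 64*h) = h*(h + 1)*(h^3 - 4*h^2 - 16*h + 64) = h*(h - 4)*(h + 1)*(h^2 - 16) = h*(h - 4)^2*(h + 1)*(h + 4)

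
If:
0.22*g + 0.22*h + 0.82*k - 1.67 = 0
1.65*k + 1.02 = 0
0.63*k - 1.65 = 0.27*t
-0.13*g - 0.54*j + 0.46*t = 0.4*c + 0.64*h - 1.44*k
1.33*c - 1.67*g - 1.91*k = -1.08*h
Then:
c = -3.52146075409059*j - 55.409379369394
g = -1.70310647379654*j - 22.4825827856246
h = 1.70310647379654*j + 32.3776241079386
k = -0.62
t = -7.55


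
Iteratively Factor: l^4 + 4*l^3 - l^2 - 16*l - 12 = (l + 2)*(l^3 + 2*l^2 - 5*l - 6) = (l - 2)*(l + 2)*(l^2 + 4*l + 3) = (l - 2)*(l + 1)*(l + 2)*(l + 3)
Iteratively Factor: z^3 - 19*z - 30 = (z + 3)*(z^2 - 3*z - 10) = (z - 5)*(z + 3)*(z + 2)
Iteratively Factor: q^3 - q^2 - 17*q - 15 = (q + 3)*(q^2 - 4*q - 5) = (q - 5)*(q + 3)*(q + 1)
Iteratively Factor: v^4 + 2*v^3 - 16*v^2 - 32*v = (v - 4)*(v^3 + 6*v^2 + 8*v) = v*(v - 4)*(v^2 + 6*v + 8) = v*(v - 4)*(v + 2)*(v + 4)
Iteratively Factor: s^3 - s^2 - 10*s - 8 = (s + 1)*(s^2 - 2*s - 8) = (s + 1)*(s + 2)*(s - 4)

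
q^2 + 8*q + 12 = (q + 2)*(q + 6)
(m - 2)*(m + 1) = m^2 - m - 2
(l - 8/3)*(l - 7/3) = l^2 - 5*l + 56/9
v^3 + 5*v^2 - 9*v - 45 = (v - 3)*(v + 3)*(v + 5)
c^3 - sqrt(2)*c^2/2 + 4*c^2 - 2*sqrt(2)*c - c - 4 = (c + 4)*(c - sqrt(2))*(c + sqrt(2)/2)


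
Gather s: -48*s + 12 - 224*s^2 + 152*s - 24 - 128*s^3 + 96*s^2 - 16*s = -128*s^3 - 128*s^2 + 88*s - 12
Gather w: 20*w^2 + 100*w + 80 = 20*w^2 + 100*w + 80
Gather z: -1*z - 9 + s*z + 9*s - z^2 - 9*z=9*s - z^2 + z*(s - 10) - 9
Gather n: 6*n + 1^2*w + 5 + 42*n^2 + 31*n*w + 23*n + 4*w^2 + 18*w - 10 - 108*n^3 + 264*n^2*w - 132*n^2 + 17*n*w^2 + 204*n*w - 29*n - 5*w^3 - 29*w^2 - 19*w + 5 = -108*n^3 + n^2*(264*w - 90) + n*(17*w^2 + 235*w) - 5*w^3 - 25*w^2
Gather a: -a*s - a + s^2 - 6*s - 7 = a*(-s - 1) + s^2 - 6*s - 7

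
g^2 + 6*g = g*(g + 6)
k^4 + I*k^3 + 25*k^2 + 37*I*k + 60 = (k - 5*I)*(k - I)*(k + 3*I)*(k + 4*I)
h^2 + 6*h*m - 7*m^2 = (h - m)*(h + 7*m)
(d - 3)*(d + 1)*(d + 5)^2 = d^4 + 8*d^3 + 2*d^2 - 80*d - 75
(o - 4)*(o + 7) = o^2 + 3*o - 28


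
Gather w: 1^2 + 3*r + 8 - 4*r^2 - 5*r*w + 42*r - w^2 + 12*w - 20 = -4*r^2 + 45*r - w^2 + w*(12 - 5*r) - 11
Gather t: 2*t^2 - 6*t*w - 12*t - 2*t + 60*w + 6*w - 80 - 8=2*t^2 + t*(-6*w - 14) + 66*w - 88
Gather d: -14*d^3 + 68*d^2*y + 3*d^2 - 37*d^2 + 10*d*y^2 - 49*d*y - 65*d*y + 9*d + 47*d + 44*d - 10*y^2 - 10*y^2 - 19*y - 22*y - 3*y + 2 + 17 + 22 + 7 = -14*d^3 + d^2*(68*y - 34) + d*(10*y^2 - 114*y + 100) - 20*y^2 - 44*y + 48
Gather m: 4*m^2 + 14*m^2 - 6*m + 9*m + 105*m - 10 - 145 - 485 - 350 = 18*m^2 + 108*m - 990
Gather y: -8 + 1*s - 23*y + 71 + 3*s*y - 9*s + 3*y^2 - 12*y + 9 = -8*s + 3*y^2 + y*(3*s - 35) + 72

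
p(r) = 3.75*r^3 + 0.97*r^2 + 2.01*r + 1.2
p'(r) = 11.25*r^2 + 1.94*r + 2.01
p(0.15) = 1.54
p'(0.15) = 2.55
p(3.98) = 260.98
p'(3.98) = 187.94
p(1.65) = 24.00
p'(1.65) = 35.84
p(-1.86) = -23.31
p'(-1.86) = 37.32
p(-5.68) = -666.11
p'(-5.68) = 353.94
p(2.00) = 39.10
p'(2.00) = 50.89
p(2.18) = 49.04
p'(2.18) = 59.70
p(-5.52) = -611.08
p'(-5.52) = 334.09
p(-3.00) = -97.35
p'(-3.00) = 97.44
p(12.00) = 6645.00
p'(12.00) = 1645.29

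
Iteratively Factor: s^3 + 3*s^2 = (s + 3)*(s^2) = s*(s + 3)*(s)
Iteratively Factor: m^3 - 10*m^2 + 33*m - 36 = (m - 3)*(m^2 - 7*m + 12) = (m - 3)^2*(m - 4)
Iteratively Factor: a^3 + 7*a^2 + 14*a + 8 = (a + 1)*(a^2 + 6*a + 8) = (a + 1)*(a + 2)*(a + 4)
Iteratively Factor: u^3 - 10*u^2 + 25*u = (u)*(u^2 - 10*u + 25) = u*(u - 5)*(u - 5)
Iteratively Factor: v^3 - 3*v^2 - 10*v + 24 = (v - 2)*(v^2 - v - 12) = (v - 2)*(v + 3)*(v - 4)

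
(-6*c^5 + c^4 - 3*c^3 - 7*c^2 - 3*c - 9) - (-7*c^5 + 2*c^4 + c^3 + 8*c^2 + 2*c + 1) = c^5 - c^4 - 4*c^3 - 15*c^2 - 5*c - 10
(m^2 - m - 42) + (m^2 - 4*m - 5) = 2*m^2 - 5*m - 47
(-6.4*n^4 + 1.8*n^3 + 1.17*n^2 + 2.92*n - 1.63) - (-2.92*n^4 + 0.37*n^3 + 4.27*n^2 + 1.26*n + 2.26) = -3.48*n^4 + 1.43*n^3 - 3.1*n^2 + 1.66*n - 3.89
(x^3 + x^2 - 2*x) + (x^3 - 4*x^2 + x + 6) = 2*x^3 - 3*x^2 - x + 6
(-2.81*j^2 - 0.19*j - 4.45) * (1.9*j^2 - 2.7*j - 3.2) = -5.339*j^4 + 7.226*j^3 + 1.05*j^2 + 12.623*j + 14.24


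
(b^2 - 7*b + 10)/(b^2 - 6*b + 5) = (b - 2)/(b - 1)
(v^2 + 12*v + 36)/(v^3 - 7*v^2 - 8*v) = (v^2 + 12*v + 36)/(v*(v^2 - 7*v - 8))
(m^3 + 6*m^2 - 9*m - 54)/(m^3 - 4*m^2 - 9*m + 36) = (m + 6)/(m - 4)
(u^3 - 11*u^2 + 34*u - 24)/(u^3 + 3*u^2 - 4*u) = (u^2 - 10*u + 24)/(u*(u + 4))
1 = 1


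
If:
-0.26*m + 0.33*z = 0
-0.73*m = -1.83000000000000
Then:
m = 2.51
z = 1.98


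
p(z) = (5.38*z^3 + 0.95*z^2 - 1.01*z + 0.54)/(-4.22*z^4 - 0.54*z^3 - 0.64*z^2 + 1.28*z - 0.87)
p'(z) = (16.14*z^2 + 1.9*z - 1.01)/(-4.22*z^4 - 0.54*z^3 - 0.64*z^2 + 1.28*z - 0.87) + (5.38*z^3 + 0.95*z^2 - 1.01*z + 0.54)*(16.88*z^3 + 1.62*z^2 + 1.28*z - 1.28)/(-4.22*z^4 - 0.54*z^3 - 0.64*z^2 + 1.28*z - 0.87)^2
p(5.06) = -0.25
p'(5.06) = 0.05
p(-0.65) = -0.05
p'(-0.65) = -1.88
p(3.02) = -0.42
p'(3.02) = 0.14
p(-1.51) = 0.59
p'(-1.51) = 0.04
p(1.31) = -0.93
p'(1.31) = 0.65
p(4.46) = -0.29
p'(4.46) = 0.06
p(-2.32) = 0.48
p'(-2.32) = 0.15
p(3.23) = -0.39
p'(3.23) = 0.12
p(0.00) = -0.62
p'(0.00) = 0.25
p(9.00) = -0.14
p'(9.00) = 0.02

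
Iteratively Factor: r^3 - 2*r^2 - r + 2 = (r - 2)*(r^2 - 1) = (r - 2)*(r + 1)*(r - 1)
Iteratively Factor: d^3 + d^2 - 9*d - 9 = (d - 3)*(d^2 + 4*d + 3) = (d - 3)*(d + 1)*(d + 3)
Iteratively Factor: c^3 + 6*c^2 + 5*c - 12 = (c - 1)*(c^2 + 7*c + 12) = (c - 1)*(c + 3)*(c + 4)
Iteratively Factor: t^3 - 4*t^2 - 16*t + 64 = (t + 4)*(t^2 - 8*t + 16) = (t - 4)*(t + 4)*(t - 4)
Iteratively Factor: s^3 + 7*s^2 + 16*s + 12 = (s + 2)*(s^2 + 5*s + 6) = (s + 2)^2*(s + 3)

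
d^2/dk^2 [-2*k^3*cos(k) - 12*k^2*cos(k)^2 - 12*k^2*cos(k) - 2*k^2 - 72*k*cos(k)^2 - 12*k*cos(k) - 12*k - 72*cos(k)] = 2*k^3*cos(k) + 12*sqrt(2)*k^2*sin(k + pi/4) + 24*k^2*cos(2*k) + 48*k*sin(k) + 48*k*sin(2*k) + 144*k*cos(2*k) + 24*sin(k) + 144*sin(2*k) + 48*cos(k) - 12*cos(2*k) - 16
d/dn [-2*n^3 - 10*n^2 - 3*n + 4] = -6*n^2 - 20*n - 3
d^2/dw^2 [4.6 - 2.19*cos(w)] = 2.19*cos(w)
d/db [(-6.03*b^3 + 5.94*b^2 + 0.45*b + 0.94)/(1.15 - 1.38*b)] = (16.6428*b^3 - 29.0007*b^2 + 13.662*b + 1.8147)/(1.9044*b^2 - 3.174*b + 1.3225)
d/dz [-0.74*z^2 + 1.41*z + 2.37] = 1.41 - 1.48*z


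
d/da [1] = 0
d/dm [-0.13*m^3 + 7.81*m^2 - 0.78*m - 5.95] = -0.39*m^2 + 15.62*m - 0.78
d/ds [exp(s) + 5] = exp(s)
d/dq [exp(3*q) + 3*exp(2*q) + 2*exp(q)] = (3*exp(2*q) + 6*exp(q) + 2)*exp(q)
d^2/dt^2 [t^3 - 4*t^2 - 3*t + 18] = 6*t - 8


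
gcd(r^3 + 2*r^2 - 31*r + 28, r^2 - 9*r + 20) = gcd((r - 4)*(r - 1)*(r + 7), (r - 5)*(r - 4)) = r - 4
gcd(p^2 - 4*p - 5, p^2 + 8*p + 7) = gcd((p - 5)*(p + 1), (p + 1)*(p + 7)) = p + 1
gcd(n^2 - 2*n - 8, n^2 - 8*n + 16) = n - 4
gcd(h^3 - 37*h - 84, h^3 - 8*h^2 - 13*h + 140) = h^2 - 3*h - 28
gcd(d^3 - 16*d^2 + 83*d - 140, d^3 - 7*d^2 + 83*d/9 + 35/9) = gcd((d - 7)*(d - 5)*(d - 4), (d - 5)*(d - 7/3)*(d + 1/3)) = d - 5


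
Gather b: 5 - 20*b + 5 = 10 - 20*b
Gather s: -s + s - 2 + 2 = 0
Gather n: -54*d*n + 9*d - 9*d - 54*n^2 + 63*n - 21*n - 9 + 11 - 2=-54*n^2 + n*(42 - 54*d)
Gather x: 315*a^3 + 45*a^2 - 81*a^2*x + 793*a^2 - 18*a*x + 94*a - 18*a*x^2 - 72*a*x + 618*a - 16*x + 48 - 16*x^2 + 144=315*a^3 + 838*a^2 + 712*a + x^2*(-18*a - 16) + x*(-81*a^2 - 90*a - 16) + 192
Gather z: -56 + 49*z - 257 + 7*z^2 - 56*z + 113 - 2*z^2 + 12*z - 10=5*z^2 + 5*z - 210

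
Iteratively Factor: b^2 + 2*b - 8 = (b - 2)*(b + 4)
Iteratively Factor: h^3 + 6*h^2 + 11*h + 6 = (h + 1)*(h^2 + 5*h + 6) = (h + 1)*(h + 2)*(h + 3)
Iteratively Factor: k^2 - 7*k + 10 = (k - 2)*(k - 5)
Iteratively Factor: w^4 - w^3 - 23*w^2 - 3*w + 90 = (w - 2)*(w^3 + w^2 - 21*w - 45) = (w - 2)*(w + 3)*(w^2 - 2*w - 15) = (w - 2)*(w + 3)^2*(w - 5)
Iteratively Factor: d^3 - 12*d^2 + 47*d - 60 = (d - 4)*(d^2 - 8*d + 15) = (d - 4)*(d - 3)*(d - 5)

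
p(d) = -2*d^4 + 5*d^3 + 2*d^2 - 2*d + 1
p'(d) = -8*d^3 + 15*d^2 + 4*d - 2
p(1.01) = 4.09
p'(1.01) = 9.10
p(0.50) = 1.00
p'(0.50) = 2.75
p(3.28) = -39.09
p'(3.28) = -109.80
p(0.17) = 0.74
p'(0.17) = -0.93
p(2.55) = 7.25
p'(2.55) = -26.91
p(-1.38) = -12.83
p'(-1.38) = 42.07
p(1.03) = 4.27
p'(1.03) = 9.29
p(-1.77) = -36.55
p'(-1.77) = 82.28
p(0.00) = 1.00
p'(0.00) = -2.00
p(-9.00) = -16586.00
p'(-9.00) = 7009.00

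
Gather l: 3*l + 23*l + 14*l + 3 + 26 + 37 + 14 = 40*l + 80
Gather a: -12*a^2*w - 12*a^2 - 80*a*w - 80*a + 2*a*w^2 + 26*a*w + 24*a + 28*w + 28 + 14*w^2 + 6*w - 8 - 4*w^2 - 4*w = a^2*(-12*w - 12) + a*(2*w^2 - 54*w - 56) + 10*w^2 + 30*w + 20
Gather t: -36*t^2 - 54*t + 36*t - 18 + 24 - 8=-36*t^2 - 18*t - 2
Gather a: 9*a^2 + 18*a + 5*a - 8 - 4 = 9*a^2 + 23*a - 12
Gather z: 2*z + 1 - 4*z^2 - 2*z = 1 - 4*z^2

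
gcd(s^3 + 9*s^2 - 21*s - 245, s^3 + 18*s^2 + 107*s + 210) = s + 7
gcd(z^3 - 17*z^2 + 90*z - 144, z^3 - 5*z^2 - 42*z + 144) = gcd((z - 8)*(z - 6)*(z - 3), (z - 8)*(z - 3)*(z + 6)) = z^2 - 11*z + 24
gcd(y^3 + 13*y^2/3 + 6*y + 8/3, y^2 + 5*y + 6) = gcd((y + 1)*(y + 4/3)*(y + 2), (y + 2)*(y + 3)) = y + 2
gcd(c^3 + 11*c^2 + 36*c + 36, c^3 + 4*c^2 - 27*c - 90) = c^2 + 9*c + 18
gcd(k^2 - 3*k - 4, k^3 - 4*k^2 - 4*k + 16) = k - 4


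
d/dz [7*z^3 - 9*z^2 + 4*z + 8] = 21*z^2 - 18*z + 4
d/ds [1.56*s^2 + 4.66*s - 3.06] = 3.12*s + 4.66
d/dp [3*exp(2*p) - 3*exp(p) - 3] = (6*exp(p) - 3)*exp(p)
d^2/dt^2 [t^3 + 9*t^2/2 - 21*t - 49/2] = 6*t + 9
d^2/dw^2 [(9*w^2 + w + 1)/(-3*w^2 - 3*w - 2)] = 6*(24*w^3 + 45*w^2 - 3*w - 11)/(27*w^6 + 81*w^5 + 135*w^4 + 135*w^3 + 90*w^2 + 36*w + 8)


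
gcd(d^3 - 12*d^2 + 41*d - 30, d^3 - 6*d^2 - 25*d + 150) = d^2 - 11*d + 30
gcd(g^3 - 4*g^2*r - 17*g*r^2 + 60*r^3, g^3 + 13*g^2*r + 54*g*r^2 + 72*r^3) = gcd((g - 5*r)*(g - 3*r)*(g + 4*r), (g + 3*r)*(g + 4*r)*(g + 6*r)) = g + 4*r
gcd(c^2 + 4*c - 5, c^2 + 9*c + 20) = c + 5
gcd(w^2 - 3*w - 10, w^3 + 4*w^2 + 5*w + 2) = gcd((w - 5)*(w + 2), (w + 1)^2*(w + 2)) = w + 2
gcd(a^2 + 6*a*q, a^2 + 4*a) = a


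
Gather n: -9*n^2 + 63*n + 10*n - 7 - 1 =-9*n^2 + 73*n - 8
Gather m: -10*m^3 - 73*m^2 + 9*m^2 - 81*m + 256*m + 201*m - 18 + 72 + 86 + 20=-10*m^3 - 64*m^2 + 376*m + 160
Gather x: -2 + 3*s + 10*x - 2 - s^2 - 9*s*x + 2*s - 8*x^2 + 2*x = -s^2 + 5*s - 8*x^2 + x*(12 - 9*s) - 4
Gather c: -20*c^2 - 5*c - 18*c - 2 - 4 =-20*c^2 - 23*c - 6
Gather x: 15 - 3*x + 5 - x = 20 - 4*x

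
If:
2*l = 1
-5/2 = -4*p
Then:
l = 1/2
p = 5/8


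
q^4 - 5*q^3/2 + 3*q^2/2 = q^2*(q - 3/2)*(q - 1)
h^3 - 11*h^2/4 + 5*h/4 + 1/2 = (h - 2)*(h - 1)*(h + 1/4)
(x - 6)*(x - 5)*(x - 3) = x^3 - 14*x^2 + 63*x - 90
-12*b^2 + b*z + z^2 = (-3*b + z)*(4*b + z)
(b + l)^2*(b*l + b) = b^3*l + b^3 + 2*b^2*l^2 + 2*b^2*l + b*l^3 + b*l^2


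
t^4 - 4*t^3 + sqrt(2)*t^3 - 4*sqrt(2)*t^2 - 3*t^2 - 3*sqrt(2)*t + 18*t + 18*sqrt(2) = (t - 3)^2*(t + 2)*(t + sqrt(2))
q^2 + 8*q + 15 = (q + 3)*(q + 5)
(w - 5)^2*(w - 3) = w^3 - 13*w^2 + 55*w - 75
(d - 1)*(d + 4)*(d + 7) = d^3 + 10*d^2 + 17*d - 28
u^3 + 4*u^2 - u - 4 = (u - 1)*(u + 1)*(u + 4)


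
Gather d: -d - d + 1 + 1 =2 - 2*d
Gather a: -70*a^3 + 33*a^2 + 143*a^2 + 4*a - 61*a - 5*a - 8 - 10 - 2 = -70*a^3 + 176*a^2 - 62*a - 20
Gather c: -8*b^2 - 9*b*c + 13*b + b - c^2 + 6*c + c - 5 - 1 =-8*b^2 + 14*b - c^2 + c*(7 - 9*b) - 6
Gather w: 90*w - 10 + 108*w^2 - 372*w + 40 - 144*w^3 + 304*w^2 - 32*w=-144*w^3 + 412*w^2 - 314*w + 30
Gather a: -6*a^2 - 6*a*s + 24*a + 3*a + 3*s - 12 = -6*a^2 + a*(27 - 6*s) + 3*s - 12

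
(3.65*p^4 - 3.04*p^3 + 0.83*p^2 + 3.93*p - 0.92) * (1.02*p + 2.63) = 3.723*p^5 + 6.4987*p^4 - 7.1486*p^3 + 6.1915*p^2 + 9.3975*p - 2.4196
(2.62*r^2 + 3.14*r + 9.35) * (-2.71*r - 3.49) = -7.1002*r^3 - 17.6532*r^2 - 36.2971*r - 32.6315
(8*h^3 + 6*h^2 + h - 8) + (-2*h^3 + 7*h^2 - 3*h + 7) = 6*h^3 + 13*h^2 - 2*h - 1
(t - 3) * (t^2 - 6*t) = t^3 - 9*t^2 + 18*t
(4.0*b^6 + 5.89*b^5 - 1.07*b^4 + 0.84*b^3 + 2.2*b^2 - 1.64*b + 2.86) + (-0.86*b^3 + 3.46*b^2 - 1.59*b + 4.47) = 4.0*b^6 + 5.89*b^5 - 1.07*b^4 - 0.02*b^3 + 5.66*b^2 - 3.23*b + 7.33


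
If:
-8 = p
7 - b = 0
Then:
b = 7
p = -8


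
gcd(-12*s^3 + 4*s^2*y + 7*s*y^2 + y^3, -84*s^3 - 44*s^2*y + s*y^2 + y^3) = 12*s^2 + 8*s*y + y^2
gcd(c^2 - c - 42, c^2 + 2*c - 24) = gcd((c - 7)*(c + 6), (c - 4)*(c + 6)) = c + 6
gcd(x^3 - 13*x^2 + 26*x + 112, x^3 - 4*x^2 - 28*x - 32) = x^2 - 6*x - 16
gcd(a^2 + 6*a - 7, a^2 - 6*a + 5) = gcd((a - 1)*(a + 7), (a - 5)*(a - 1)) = a - 1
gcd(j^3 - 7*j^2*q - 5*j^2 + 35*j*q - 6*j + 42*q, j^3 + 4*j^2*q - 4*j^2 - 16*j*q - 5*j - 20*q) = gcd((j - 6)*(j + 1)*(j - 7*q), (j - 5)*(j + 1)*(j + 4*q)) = j + 1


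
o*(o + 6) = o^2 + 6*o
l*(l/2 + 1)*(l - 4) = l^3/2 - l^2 - 4*l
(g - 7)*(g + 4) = g^2 - 3*g - 28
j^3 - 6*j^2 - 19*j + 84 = (j - 7)*(j - 3)*(j + 4)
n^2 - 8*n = n*(n - 8)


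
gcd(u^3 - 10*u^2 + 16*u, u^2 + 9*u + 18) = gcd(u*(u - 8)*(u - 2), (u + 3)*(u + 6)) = 1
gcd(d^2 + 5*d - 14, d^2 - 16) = 1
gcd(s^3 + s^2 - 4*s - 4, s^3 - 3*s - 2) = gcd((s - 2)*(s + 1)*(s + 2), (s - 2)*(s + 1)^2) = s^2 - s - 2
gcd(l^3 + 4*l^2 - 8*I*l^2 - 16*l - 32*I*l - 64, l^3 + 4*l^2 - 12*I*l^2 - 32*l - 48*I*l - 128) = l^2 + l*(4 - 4*I) - 16*I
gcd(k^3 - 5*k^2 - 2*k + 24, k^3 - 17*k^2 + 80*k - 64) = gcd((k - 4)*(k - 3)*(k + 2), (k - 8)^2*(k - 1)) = 1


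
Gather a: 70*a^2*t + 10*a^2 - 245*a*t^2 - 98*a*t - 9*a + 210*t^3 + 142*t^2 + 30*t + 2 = a^2*(70*t + 10) + a*(-245*t^2 - 98*t - 9) + 210*t^3 + 142*t^2 + 30*t + 2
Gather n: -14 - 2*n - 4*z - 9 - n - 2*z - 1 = -3*n - 6*z - 24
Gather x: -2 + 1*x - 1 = x - 3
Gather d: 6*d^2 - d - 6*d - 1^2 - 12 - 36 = 6*d^2 - 7*d - 49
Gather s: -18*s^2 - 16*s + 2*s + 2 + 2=-18*s^2 - 14*s + 4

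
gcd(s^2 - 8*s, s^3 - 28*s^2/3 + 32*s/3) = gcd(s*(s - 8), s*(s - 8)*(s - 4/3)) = s^2 - 8*s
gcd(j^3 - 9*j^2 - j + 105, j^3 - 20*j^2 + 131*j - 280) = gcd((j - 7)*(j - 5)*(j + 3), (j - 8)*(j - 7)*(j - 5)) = j^2 - 12*j + 35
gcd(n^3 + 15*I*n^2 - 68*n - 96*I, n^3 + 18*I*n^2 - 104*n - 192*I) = n^2 + 12*I*n - 32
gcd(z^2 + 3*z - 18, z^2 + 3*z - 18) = z^2 + 3*z - 18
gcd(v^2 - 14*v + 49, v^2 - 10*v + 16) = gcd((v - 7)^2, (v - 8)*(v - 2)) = 1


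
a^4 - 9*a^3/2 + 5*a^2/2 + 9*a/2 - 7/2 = (a - 7/2)*(a - 1)^2*(a + 1)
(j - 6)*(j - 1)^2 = j^3 - 8*j^2 + 13*j - 6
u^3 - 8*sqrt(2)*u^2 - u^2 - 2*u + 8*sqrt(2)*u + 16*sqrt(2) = (u - 2)*(u + 1)*(u - 8*sqrt(2))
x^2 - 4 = (x - 2)*(x + 2)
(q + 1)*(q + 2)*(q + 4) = q^3 + 7*q^2 + 14*q + 8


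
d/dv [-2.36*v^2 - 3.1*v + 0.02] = -4.72*v - 3.1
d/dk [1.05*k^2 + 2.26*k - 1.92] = 2.1*k + 2.26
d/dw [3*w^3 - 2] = 9*w^2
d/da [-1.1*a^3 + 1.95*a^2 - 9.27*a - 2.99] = -3.3*a^2 + 3.9*a - 9.27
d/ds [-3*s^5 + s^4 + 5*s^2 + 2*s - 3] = -15*s^4 + 4*s^3 + 10*s + 2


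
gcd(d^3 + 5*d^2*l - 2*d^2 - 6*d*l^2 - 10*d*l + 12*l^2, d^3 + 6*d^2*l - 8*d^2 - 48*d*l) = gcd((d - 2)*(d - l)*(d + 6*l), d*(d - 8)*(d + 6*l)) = d + 6*l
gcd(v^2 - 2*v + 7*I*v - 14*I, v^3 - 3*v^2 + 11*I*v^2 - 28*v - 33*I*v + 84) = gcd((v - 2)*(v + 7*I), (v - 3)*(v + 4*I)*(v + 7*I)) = v + 7*I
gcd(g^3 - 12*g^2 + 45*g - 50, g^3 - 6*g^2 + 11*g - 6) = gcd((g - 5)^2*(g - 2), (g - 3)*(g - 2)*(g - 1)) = g - 2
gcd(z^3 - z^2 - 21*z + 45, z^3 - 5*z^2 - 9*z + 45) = z - 3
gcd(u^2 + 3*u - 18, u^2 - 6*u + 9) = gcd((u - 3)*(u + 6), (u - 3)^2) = u - 3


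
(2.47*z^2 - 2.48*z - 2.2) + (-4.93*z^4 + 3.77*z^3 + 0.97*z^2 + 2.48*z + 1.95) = -4.93*z^4 + 3.77*z^3 + 3.44*z^2 - 0.25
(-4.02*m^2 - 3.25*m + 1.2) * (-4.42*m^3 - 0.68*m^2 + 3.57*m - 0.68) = 17.7684*m^5 + 17.0986*m^4 - 17.4454*m^3 - 9.6849*m^2 + 6.494*m - 0.816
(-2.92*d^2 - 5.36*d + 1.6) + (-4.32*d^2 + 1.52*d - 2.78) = -7.24*d^2 - 3.84*d - 1.18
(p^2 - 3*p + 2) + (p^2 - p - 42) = 2*p^2 - 4*p - 40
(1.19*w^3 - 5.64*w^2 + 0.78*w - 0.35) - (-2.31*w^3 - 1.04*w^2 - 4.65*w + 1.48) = 3.5*w^3 - 4.6*w^2 + 5.43*w - 1.83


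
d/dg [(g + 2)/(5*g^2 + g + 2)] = (5*g^2 + g - (g + 2)*(10*g + 1) + 2)/(5*g^2 + g + 2)^2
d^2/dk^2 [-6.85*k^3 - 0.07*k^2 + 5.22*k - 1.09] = -41.1*k - 0.14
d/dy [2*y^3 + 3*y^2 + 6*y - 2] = 6*y^2 + 6*y + 6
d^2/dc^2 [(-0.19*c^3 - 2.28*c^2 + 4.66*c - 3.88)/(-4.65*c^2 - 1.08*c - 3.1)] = (-5.6843418860808e-14*c^4 - 229.456488*c^3 + 309.99132*c^2 + 530.91096*c - 27.784176)/(100.544625*c^6 + 70.0569*c^5 + 217.36053*c^4 + 94.668912*c^3 + 144.90702*c^2 + 31.1364*c + 29.791)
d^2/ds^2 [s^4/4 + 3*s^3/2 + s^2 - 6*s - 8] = 3*s^2 + 9*s + 2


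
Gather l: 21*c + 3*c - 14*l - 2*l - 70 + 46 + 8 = 24*c - 16*l - 16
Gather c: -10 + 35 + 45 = 70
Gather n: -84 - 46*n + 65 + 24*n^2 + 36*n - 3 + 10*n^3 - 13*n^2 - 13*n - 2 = 10*n^3 + 11*n^2 - 23*n - 24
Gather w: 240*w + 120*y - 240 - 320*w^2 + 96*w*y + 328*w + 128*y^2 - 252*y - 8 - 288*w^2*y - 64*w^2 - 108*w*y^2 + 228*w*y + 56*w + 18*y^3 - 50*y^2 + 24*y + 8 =w^2*(-288*y - 384) + w*(-108*y^2 + 324*y + 624) + 18*y^3 + 78*y^2 - 108*y - 240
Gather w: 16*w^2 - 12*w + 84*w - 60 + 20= 16*w^2 + 72*w - 40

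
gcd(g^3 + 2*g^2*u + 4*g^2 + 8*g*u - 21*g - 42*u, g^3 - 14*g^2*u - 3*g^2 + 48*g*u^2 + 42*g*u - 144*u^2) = g - 3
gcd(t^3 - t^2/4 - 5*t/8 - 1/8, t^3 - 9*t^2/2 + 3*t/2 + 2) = t^2 - t/2 - 1/2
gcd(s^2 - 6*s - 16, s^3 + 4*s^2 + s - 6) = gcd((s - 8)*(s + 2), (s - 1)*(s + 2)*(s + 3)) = s + 2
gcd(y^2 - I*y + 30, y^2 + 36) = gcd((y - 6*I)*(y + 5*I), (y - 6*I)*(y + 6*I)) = y - 6*I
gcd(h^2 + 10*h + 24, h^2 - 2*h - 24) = h + 4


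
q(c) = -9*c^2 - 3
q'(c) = -18*c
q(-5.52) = -277.23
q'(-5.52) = 99.36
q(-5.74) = -299.53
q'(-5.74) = 103.32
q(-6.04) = -331.33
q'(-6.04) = 108.72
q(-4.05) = -150.62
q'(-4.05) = 72.90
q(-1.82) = -32.81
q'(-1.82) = 32.76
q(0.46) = -4.90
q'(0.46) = -8.28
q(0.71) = -7.54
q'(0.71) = -12.78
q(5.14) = -240.78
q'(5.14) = -92.52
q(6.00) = -327.00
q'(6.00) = -108.00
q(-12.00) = -1299.00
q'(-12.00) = 216.00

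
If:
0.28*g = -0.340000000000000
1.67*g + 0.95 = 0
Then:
No Solution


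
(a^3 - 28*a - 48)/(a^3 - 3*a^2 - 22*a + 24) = (a + 2)/(a - 1)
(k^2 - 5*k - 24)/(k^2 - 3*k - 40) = (k + 3)/(k + 5)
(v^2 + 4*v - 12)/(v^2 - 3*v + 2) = (v + 6)/(v - 1)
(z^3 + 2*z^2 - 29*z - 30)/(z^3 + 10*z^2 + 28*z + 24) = (z^2 - 4*z - 5)/(z^2 + 4*z + 4)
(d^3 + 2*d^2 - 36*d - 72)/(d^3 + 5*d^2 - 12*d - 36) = (d - 6)/(d - 3)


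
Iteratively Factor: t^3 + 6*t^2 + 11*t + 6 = (t + 1)*(t^2 + 5*t + 6) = (t + 1)*(t + 3)*(t + 2)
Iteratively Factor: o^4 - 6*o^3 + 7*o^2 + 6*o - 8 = (o - 1)*(o^3 - 5*o^2 + 2*o + 8) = (o - 1)*(o + 1)*(o^2 - 6*o + 8) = (o - 4)*(o - 1)*(o + 1)*(o - 2)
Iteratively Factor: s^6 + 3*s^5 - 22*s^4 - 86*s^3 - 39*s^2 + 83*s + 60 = (s - 5)*(s^5 + 8*s^4 + 18*s^3 + 4*s^2 - 19*s - 12) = (s - 5)*(s - 1)*(s^4 + 9*s^3 + 27*s^2 + 31*s + 12) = (s - 5)*(s - 1)*(s + 1)*(s^3 + 8*s^2 + 19*s + 12) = (s - 5)*(s - 1)*(s + 1)*(s + 4)*(s^2 + 4*s + 3) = (s - 5)*(s - 1)*(s + 1)^2*(s + 4)*(s + 3)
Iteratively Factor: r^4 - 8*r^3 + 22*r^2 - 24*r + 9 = (r - 1)*(r^3 - 7*r^2 + 15*r - 9) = (r - 3)*(r - 1)*(r^2 - 4*r + 3) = (r - 3)^2*(r - 1)*(r - 1)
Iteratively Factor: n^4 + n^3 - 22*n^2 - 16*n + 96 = (n - 4)*(n^3 + 5*n^2 - 2*n - 24) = (n - 4)*(n - 2)*(n^2 + 7*n + 12) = (n - 4)*(n - 2)*(n + 4)*(n + 3)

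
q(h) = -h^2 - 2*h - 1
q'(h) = -2*h - 2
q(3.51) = -20.34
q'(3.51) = -9.02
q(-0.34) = -0.44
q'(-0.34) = -1.32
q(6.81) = -61.00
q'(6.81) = -15.62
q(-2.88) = -3.53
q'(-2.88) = 3.76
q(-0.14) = -0.74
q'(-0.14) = -1.72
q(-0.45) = -0.30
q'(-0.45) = -1.10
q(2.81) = -14.52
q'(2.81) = -7.62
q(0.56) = -2.43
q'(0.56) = -3.12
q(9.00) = -100.00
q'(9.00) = -20.00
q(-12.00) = -121.00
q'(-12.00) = 22.00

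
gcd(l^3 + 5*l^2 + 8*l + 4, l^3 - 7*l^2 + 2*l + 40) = l + 2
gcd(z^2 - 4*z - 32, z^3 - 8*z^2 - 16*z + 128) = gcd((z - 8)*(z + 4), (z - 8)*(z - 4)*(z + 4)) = z^2 - 4*z - 32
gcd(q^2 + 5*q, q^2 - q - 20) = 1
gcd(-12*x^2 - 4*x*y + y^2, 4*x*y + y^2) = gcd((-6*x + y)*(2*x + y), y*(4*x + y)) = 1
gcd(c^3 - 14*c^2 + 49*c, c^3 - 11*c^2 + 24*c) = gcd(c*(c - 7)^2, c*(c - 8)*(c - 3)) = c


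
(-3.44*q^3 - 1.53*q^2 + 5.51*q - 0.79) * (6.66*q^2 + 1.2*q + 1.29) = -22.9104*q^5 - 14.3178*q^4 + 30.423*q^3 - 0.623100000000001*q^2 + 6.1599*q - 1.0191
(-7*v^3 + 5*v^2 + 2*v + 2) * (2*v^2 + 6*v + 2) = -14*v^5 - 32*v^4 + 20*v^3 + 26*v^2 + 16*v + 4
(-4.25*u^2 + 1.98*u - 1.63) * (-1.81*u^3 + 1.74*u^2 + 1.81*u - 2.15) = 7.6925*u^5 - 10.9788*u^4 - 1.297*u^3 + 9.8851*u^2 - 7.2073*u + 3.5045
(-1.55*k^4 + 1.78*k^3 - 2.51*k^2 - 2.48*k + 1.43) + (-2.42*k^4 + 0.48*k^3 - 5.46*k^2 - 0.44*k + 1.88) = -3.97*k^4 + 2.26*k^3 - 7.97*k^2 - 2.92*k + 3.31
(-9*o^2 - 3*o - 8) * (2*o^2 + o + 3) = -18*o^4 - 15*o^3 - 46*o^2 - 17*o - 24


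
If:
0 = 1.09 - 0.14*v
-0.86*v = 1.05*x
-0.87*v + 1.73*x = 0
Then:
No Solution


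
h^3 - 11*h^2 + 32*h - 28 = (h - 7)*(h - 2)^2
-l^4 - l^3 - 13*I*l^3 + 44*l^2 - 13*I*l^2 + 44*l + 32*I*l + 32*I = (l + 4*I)*(l + 8*I)*(-I*l + 1)*(-I*l - I)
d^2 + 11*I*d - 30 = (d + 5*I)*(d + 6*I)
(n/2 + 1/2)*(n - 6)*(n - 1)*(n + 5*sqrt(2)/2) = n^4/2 - 3*n^3 + 5*sqrt(2)*n^3/4 - 15*sqrt(2)*n^2/2 - n^2/2 - 5*sqrt(2)*n/4 + 3*n + 15*sqrt(2)/2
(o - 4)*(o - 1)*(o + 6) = o^3 + o^2 - 26*o + 24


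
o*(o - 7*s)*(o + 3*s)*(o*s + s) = o^4*s - 4*o^3*s^2 + o^3*s - 21*o^2*s^3 - 4*o^2*s^2 - 21*o*s^3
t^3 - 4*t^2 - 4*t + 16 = (t - 4)*(t - 2)*(t + 2)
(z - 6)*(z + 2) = z^2 - 4*z - 12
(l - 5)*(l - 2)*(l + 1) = l^3 - 6*l^2 + 3*l + 10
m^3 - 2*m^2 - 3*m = m*(m - 3)*(m + 1)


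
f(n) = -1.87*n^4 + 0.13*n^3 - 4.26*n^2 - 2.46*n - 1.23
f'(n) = -7.48*n^3 + 0.39*n^2 - 8.52*n - 2.46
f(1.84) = -40.80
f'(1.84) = -63.41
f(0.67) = -5.13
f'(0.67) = -10.24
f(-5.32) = -1626.20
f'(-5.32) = 1180.16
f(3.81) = -459.29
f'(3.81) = -442.95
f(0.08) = -1.45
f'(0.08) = -3.14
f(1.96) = -49.04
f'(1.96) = -73.98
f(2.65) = -127.47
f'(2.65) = -161.50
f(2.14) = -63.95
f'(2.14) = -92.21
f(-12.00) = -39586.11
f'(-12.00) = 13081.38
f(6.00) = -2564.79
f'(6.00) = -1655.22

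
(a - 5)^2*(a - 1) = a^3 - 11*a^2 + 35*a - 25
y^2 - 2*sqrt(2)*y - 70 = (y - 7*sqrt(2))*(y + 5*sqrt(2))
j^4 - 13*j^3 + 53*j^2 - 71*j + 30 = (j - 6)*(j - 5)*(j - 1)^2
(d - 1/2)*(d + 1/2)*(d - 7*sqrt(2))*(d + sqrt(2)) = d^4 - 6*sqrt(2)*d^3 - 57*d^2/4 + 3*sqrt(2)*d/2 + 7/2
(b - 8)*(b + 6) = b^2 - 2*b - 48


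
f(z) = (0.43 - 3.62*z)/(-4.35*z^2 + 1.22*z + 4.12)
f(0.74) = -0.85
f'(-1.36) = -1.59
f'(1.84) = -0.88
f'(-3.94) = -0.06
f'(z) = (0.43 - 3.62*z)*(8.7*z - 1.22)/(-4.35*z^2 + 1.22*z + 4.12)^2 - 3.62/(-4.35*z^2 + 1.22*z + 4.12) = (-15.747*z^2 + 3.741*z - 15.439)/(18.9225*z^4 - 10.614*z^3 - 34.3556*z^2 + 10.0528*z + 16.9744)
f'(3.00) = -0.15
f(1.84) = 0.75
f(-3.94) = -0.22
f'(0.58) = -1.64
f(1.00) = -3.22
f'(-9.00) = -0.01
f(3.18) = 0.31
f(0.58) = -0.50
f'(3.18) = -0.13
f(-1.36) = -0.96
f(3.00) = 0.33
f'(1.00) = -28.00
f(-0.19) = 0.30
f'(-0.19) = -1.20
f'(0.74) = -3.05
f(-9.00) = -0.09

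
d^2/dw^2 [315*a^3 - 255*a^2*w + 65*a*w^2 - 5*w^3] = 130*a - 30*w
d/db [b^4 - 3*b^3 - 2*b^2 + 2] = b*(4*b^2 - 9*b - 4)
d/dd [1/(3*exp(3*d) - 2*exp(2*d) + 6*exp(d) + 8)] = (-9*exp(2*d) + 4*exp(d) - 6)*exp(d)/(3*exp(3*d) - 2*exp(2*d) + 6*exp(d) + 8)^2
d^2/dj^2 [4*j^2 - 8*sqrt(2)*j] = 8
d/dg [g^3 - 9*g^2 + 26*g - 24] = 3*g^2 - 18*g + 26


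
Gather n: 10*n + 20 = 10*n + 20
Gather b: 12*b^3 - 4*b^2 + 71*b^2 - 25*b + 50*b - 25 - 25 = 12*b^3 + 67*b^2 + 25*b - 50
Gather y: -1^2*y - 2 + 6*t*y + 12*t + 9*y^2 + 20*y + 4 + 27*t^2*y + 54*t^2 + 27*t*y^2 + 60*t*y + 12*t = 54*t^2 + 24*t + y^2*(27*t + 9) + y*(27*t^2 + 66*t + 19) + 2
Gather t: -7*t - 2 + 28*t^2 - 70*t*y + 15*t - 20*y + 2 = 28*t^2 + t*(8 - 70*y) - 20*y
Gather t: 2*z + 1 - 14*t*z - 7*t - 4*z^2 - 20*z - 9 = t*(-14*z - 7) - 4*z^2 - 18*z - 8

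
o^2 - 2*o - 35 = (o - 7)*(o + 5)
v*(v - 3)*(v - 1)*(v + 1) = v^4 - 3*v^3 - v^2 + 3*v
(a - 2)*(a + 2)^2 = a^3 + 2*a^2 - 4*a - 8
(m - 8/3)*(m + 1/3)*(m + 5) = m^3 + 8*m^2/3 - 113*m/9 - 40/9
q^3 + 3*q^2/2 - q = q*(q - 1/2)*(q + 2)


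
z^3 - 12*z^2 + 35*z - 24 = (z - 8)*(z - 3)*(z - 1)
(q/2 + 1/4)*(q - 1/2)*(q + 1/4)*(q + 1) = q^4/2 + 5*q^3/8 - 5*q/32 - 1/32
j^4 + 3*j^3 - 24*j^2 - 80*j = j*(j - 5)*(j + 4)^2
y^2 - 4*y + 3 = (y - 3)*(y - 1)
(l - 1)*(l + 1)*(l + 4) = l^3 + 4*l^2 - l - 4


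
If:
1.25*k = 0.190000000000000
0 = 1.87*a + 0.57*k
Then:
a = -0.05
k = 0.15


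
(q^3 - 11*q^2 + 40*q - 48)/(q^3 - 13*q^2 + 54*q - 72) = (q - 4)/(q - 6)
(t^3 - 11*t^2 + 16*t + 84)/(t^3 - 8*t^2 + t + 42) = (t - 6)/(t - 3)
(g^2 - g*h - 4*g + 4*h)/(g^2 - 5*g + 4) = (g - h)/(g - 1)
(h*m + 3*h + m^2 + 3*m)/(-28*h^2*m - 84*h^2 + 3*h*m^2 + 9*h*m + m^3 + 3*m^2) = (-h - m)/(28*h^2 - 3*h*m - m^2)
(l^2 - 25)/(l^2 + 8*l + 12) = (l^2 - 25)/(l^2 + 8*l + 12)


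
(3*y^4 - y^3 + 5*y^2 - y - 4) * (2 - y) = -3*y^5 + 7*y^4 - 7*y^3 + 11*y^2 + 2*y - 8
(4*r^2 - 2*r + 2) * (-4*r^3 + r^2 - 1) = -16*r^5 + 12*r^4 - 10*r^3 - 2*r^2 + 2*r - 2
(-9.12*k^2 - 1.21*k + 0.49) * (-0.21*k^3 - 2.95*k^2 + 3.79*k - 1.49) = 1.9152*k^5 + 27.1581*k^4 - 31.0982*k^3 + 7.5574*k^2 + 3.66*k - 0.7301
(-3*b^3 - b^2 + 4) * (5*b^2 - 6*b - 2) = -15*b^5 + 13*b^4 + 12*b^3 + 22*b^2 - 24*b - 8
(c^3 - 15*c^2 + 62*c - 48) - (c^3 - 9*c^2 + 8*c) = -6*c^2 + 54*c - 48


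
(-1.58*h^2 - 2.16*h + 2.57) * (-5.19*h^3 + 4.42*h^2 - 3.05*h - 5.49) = 8.2002*h^5 + 4.2268*h^4 - 18.0665*h^3 + 26.6216*h^2 + 4.0199*h - 14.1093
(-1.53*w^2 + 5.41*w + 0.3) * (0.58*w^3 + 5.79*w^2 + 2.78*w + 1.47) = -0.8874*w^5 - 5.7209*w^4 + 27.2445*w^3 + 14.5277*w^2 + 8.7867*w + 0.441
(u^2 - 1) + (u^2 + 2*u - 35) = 2*u^2 + 2*u - 36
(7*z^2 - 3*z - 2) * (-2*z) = -14*z^3 + 6*z^2 + 4*z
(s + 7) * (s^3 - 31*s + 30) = s^4 + 7*s^3 - 31*s^2 - 187*s + 210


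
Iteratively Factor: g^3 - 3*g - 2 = (g + 1)*(g^2 - g - 2) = (g - 2)*(g + 1)*(g + 1)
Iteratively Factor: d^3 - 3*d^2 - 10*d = (d + 2)*(d^2 - 5*d) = d*(d + 2)*(d - 5)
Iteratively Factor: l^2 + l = (l)*(l + 1)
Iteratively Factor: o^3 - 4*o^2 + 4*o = (o)*(o^2 - 4*o + 4) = o*(o - 2)*(o - 2)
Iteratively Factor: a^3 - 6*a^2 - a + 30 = (a - 5)*(a^2 - a - 6) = (a - 5)*(a - 3)*(a + 2)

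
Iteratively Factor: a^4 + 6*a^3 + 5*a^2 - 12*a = (a + 3)*(a^3 + 3*a^2 - 4*a) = (a + 3)*(a + 4)*(a^2 - a) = (a - 1)*(a + 3)*(a + 4)*(a)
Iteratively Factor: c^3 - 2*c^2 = (c - 2)*(c^2) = c*(c - 2)*(c)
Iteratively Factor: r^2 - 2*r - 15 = (r - 5)*(r + 3)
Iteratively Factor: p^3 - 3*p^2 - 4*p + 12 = (p + 2)*(p^2 - 5*p + 6) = (p - 3)*(p + 2)*(p - 2)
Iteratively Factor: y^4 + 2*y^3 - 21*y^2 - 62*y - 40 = (y + 1)*(y^3 + y^2 - 22*y - 40) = (y + 1)*(y + 4)*(y^2 - 3*y - 10) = (y + 1)*(y + 2)*(y + 4)*(y - 5)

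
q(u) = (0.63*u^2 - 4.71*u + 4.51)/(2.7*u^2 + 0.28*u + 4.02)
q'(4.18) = 0.05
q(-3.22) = 0.84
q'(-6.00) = 0.06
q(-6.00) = 0.56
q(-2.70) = 0.95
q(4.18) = -0.08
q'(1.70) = -0.10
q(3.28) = -0.12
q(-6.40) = 0.54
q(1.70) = -0.14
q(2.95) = -0.14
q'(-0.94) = 0.25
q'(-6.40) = 0.05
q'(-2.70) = 0.24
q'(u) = (-5.4*u - 0.28)*(0.63*u^2 - 4.71*u + 4.51)/(2.7*u^2 + 0.28*u + 4.02)^2 + (1.26*u - 4.71)/(2.7*u^2 + 0.28*u + 4.02)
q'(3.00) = 0.04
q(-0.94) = 1.55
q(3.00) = -0.14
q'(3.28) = 0.05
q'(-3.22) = 0.18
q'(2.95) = 0.04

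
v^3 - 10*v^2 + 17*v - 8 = (v - 8)*(v - 1)^2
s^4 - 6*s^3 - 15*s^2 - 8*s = s*(s - 8)*(s + 1)^2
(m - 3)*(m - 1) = m^2 - 4*m + 3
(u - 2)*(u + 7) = u^2 + 5*u - 14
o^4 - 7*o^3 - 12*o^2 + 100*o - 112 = (o - 7)*(o - 2)^2*(o + 4)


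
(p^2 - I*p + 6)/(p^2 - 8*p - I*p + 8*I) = (p^2 - I*p + 6)/(p^2 - 8*p - I*p + 8*I)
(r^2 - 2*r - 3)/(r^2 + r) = (r - 3)/r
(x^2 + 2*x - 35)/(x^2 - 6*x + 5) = (x + 7)/(x - 1)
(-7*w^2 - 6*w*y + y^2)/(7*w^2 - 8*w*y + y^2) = (w + y)/(-w + y)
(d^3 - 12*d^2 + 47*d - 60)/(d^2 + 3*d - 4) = (d^3 - 12*d^2 + 47*d - 60)/(d^2 + 3*d - 4)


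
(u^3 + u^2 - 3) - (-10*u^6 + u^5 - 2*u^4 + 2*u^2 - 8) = 10*u^6 - u^5 + 2*u^4 + u^3 - u^2 + 5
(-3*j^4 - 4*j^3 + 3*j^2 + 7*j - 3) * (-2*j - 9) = 6*j^5 + 35*j^4 + 30*j^3 - 41*j^2 - 57*j + 27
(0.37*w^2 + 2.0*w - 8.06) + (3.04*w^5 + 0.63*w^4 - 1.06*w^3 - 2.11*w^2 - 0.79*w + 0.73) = 3.04*w^5 + 0.63*w^4 - 1.06*w^3 - 1.74*w^2 + 1.21*w - 7.33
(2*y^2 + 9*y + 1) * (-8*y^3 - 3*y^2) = -16*y^5 - 78*y^4 - 35*y^3 - 3*y^2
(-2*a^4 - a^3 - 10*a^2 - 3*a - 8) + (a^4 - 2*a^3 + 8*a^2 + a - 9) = -a^4 - 3*a^3 - 2*a^2 - 2*a - 17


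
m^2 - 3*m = m*(m - 3)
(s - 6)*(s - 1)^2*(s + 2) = s^4 - 6*s^3 - 3*s^2 + 20*s - 12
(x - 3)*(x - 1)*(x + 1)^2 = x^4 - 2*x^3 - 4*x^2 + 2*x + 3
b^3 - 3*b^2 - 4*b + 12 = (b - 3)*(b - 2)*(b + 2)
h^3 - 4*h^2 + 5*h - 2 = (h - 2)*(h - 1)^2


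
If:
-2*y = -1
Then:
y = 1/2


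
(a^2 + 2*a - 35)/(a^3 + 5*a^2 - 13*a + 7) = (a - 5)/(a^2 - 2*a + 1)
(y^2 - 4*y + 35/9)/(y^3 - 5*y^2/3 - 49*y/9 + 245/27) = 3/(3*y + 7)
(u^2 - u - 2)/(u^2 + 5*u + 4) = (u - 2)/(u + 4)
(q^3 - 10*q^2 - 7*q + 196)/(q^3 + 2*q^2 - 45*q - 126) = (q^2 - 3*q - 28)/(q^2 + 9*q + 18)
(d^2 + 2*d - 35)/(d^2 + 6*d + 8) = (d^2 + 2*d - 35)/(d^2 + 6*d + 8)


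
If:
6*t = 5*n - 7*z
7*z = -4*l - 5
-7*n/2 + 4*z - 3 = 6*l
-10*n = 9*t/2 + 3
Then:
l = -3187/5792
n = -537/1448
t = 57/362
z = -579/1448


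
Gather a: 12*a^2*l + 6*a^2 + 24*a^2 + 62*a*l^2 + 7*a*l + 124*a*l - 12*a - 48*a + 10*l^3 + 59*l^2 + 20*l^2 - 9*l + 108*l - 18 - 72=a^2*(12*l + 30) + a*(62*l^2 + 131*l - 60) + 10*l^3 + 79*l^2 + 99*l - 90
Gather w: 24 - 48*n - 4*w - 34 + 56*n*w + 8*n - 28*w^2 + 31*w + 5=-40*n - 28*w^2 + w*(56*n + 27) - 5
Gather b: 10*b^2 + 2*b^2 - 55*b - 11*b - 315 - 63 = 12*b^2 - 66*b - 378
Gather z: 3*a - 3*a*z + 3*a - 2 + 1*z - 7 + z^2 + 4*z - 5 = 6*a + z^2 + z*(5 - 3*a) - 14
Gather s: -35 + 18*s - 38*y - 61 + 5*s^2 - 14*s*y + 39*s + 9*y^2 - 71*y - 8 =5*s^2 + s*(57 - 14*y) + 9*y^2 - 109*y - 104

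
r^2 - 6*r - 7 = (r - 7)*(r + 1)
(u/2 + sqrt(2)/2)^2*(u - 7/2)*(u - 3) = u^4/4 - 13*u^3/8 + sqrt(2)*u^3/2 - 13*sqrt(2)*u^2/4 + 25*u^2/8 - 13*u/4 + 21*sqrt(2)*u/4 + 21/4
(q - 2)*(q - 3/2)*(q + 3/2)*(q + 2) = q^4 - 25*q^2/4 + 9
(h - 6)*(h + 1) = h^2 - 5*h - 6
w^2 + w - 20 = (w - 4)*(w + 5)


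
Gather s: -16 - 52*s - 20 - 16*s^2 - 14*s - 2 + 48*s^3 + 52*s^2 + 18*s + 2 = 48*s^3 + 36*s^2 - 48*s - 36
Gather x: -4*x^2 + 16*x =-4*x^2 + 16*x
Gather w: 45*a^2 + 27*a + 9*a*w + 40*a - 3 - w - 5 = 45*a^2 + 67*a + w*(9*a - 1) - 8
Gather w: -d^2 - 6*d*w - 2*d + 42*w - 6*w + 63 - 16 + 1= -d^2 - 2*d + w*(36 - 6*d) + 48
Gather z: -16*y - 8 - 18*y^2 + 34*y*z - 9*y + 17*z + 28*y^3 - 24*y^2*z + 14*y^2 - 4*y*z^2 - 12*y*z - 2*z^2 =28*y^3 - 4*y^2 - 25*y + z^2*(-4*y - 2) + z*(-24*y^2 + 22*y + 17) - 8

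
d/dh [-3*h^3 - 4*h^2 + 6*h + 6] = -9*h^2 - 8*h + 6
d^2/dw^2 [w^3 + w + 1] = 6*w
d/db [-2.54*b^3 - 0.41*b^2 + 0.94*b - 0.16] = -7.62*b^2 - 0.82*b + 0.94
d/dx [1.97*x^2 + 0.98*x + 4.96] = 3.94*x + 0.98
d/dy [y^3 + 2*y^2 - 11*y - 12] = 3*y^2 + 4*y - 11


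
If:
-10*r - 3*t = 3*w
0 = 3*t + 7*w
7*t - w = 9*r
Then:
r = 0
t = 0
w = 0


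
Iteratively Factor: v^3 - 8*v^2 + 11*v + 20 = (v - 4)*(v^2 - 4*v - 5) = (v - 5)*(v - 4)*(v + 1)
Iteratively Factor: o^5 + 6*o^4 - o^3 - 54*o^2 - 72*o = (o + 2)*(o^4 + 4*o^3 - 9*o^2 - 36*o) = (o + 2)*(o + 3)*(o^3 + o^2 - 12*o) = (o - 3)*(o + 2)*(o + 3)*(o^2 + 4*o) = o*(o - 3)*(o + 2)*(o + 3)*(o + 4)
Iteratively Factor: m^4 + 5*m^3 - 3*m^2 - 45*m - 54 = (m + 3)*(m^3 + 2*m^2 - 9*m - 18) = (m + 3)^2*(m^2 - m - 6) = (m - 3)*(m + 3)^2*(m + 2)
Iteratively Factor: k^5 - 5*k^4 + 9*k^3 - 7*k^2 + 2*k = (k - 2)*(k^4 - 3*k^3 + 3*k^2 - k) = (k - 2)*(k - 1)*(k^3 - 2*k^2 + k) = (k - 2)*(k - 1)^2*(k^2 - k) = k*(k - 2)*(k - 1)^2*(k - 1)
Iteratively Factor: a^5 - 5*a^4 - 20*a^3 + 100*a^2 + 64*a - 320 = (a + 4)*(a^4 - 9*a^3 + 16*a^2 + 36*a - 80) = (a - 4)*(a + 4)*(a^3 - 5*a^2 - 4*a + 20) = (a - 5)*(a - 4)*(a + 4)*(a^2 - 4) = (a - 5)*(a - 4)*(a + 2)*(a + 4)*(a - 2)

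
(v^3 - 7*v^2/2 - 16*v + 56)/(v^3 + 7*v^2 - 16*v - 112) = (v - 7/2)/(v + 7)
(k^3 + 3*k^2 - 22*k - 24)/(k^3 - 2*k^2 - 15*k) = (-k^3 - 3*k^2 + 22*k + 24)/(k*(-k^2 + 2*k + 15))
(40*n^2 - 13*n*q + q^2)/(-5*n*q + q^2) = (-8*n + q)/q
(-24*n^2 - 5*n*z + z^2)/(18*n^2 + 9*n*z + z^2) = (-8*n + z)/(6*n + z)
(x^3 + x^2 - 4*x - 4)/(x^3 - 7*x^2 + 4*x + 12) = (x + 2)/(x - 6)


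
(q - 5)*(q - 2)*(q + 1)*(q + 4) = q^4 - 2*q^3 - 21*q^2 + 22*q + 40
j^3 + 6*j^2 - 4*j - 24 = (j - 2)*(j + 2)*(j + 6)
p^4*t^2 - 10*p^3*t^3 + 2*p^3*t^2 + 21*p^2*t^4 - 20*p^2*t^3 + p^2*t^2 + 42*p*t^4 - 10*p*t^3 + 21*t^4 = (p - 7*t)*(p - 3*t)*(p*t + t)^2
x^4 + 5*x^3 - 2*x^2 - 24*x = x*(x - 2)*(x + 3)*(x + 4)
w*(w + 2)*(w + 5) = w^3 + 7*w^2 + 10*w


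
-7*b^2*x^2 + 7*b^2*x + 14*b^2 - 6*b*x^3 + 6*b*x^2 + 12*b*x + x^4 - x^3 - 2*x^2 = (-7*b + x)*(b + x)*(x - 2)*(x + 1)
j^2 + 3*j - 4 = (j - 1)*(j + 4)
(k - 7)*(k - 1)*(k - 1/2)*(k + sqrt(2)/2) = k^4 - 17*k^3/2 + sqrt(2)*k^3/2 - 17*sqrt(2)*k^2/4 + 11*k^2 - 7*k/2 + 11*sqrt(2)*k/2 - 7*sqrt(2)/4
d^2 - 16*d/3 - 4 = (d - 6)*(d + 2/3)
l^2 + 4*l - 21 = (l - 3)*(l + 7)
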